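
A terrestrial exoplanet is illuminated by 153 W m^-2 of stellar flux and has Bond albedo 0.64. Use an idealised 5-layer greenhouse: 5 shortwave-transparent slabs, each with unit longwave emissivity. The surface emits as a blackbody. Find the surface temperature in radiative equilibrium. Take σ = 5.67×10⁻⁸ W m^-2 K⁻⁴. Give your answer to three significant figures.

195 kelvin

Top-of-atmosphere balance: σT_e⁴ = S(1−α)/4 = 13.77 W m^-2 → T_e = 124.8 K.
With N = 5 opaque layers, T_s = (N+1)^(1/4)·T_e = 6^(1/4)·124.8 = 195.4 K.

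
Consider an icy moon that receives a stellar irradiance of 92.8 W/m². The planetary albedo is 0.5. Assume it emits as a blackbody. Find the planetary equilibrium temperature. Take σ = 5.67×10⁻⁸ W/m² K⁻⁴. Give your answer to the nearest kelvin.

The planet absorbs (1−α)S over its disc πR² and re-emits over 4πR², so the mean absorbed flux is (1−0.5)·92.80/4 = 11.60 W/m².
Balancing against σT⁴: T = (11.60/5.67×10⁻⁸)^(1/4) = 119.6 K.

120 K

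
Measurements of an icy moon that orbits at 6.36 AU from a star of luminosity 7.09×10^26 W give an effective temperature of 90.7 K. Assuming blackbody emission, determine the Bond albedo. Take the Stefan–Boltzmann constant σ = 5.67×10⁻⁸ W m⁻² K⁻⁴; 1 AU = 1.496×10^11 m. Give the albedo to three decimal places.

0.754

d = 6.36 × 1.496×10^11 m = 9.515×10^11 m.
S = L/(4πd²) = 62.32 W m⁻².
From σT⁴ = S(1−α)/4 we invert for α: 1−α = 4σT⁴/S.
4σT⁴ = 4·5.67×10⁻⁸·(90.7)⁴ = 15.35 W m⁻².
Hence α = 1 − 15.35/62.32 = 0.7537.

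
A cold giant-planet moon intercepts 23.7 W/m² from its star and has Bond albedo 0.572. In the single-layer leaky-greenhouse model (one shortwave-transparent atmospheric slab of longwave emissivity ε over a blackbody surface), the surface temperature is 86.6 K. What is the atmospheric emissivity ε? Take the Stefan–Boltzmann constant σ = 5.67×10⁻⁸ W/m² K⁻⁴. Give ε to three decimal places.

First, T_e = [23.70·(1−0.572)/(4σ)]^(1/4) = 81.78 K.
Inverting T_s⁴ = 2T_e⁴/(2−ε): (T_e/T_s)⁴ = 0.7952, so ε = 2(1 − 0.7952) = 0.4096.

0.410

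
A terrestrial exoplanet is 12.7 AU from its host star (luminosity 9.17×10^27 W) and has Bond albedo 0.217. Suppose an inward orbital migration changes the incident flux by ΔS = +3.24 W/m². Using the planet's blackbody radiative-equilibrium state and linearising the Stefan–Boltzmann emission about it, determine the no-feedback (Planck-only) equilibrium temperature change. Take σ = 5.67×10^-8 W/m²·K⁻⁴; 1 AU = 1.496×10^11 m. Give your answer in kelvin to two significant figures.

0.65 kelvin

d = 12.7 × 1.496×10^11 m = 1.900×10^12 m.
S = L/(4πd²) = 202.2 W/m².
Unperturbed T_e = [202.2·(1−0.217)/(4σ)]^¼ = 162.5 K.
Only a fraction (1−α) is absorbed and it's spread over 4πR², so ΔF = (1−α)ΔS/4 = 0.6342 W/m².
Planck response: λ_P = 4σT_e³ = 4·5.67×10⁻⁸·(162.5)³ = 0.9739 W/m²/K.
So ΔT₀ = 0.6342/0.9739 = 0.651 K.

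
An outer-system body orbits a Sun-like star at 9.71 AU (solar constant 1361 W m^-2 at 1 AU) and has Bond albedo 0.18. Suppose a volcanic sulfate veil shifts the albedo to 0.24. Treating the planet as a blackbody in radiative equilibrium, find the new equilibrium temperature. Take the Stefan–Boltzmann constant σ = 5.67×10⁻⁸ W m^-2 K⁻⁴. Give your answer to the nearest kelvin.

83 K

Irradiance scales as 1/d², so S = 1361 W m^-2 × (1/9.71)² = 14.44 W m^-2.
With the new albedo, S(1−α₂)/4 = 2.743 W m^-2, so T₂ = 83.40 K.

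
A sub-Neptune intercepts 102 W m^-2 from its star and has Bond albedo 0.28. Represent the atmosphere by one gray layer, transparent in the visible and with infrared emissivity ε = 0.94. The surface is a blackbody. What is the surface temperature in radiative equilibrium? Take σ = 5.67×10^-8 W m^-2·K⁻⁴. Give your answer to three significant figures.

At the top of the atmosphere, σT_e⁴ = S(1−α)/4 = 18.36 W m^-2, giving T_e = 134.1 K.
The surface balance (absorbed SW + ε·downward IR = σT_s⁴) with T_a⁴ = T_s⁴/2 reduces to T_s = T_e·[2/(2−ε)]^¼ = 157.2 K.

157 K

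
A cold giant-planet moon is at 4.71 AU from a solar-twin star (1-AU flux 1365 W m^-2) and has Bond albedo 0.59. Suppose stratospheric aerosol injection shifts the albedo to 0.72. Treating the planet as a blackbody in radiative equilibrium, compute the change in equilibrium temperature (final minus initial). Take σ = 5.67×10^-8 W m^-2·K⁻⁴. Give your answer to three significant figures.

-9.34 K

Irradiance scales as 1/d², so S = 1365 W m^-2 × (1/4.71)² = 61.53 W m^-2.
With α = 0.59, T₁ = 102.7 K.
Final:   T₂ = [S(1−0.72)/(4σ)]^(1/4) = 93.36 K.
ΔT = T₂ − T₁ = -9.339 K.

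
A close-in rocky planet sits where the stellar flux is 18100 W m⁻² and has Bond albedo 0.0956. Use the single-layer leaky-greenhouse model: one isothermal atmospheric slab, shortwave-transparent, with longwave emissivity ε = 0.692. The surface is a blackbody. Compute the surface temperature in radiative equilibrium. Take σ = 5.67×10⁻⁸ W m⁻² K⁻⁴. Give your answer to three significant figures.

The planet radiates to space at T_e = [S(1−α)/(4σ)]^(1/4) = 518.3 K.
The surface balance (absorbed SW + ε·downward IR = σT_s⁴) with T_a⁴ = T_s⁴/2 reduces to T_s = T_e·[2/(2−ε)]^¼ = 576.4 K.

576 K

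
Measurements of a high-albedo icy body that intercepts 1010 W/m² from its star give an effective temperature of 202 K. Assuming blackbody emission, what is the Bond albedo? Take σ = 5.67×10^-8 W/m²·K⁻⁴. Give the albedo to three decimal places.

Rearranging the radiative balance, α = 1 − 4σT⁴/S.
σT⁴ = 94.40 W/m², so 4σT⁴ = 377.6 W/m².
Hence α = 1 − 377.6/1010 = 0.6261.

0.626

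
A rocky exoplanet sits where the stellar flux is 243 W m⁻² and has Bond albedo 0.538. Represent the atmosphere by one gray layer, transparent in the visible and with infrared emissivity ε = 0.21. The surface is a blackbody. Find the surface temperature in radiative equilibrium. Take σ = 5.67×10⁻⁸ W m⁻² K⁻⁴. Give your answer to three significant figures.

At the top of the atmosphere, σT_e⁴ = S(1−α)/4 = 28.07 W m⁻², giving T_e = 149.2 K.
Surface balance with a leaky layer gives σT_s⁴ = σT_e⁴·2/(2−ε), so T_s = T_e·[2/(2−0.21)]^(1/4) = 153.4 K.

153 K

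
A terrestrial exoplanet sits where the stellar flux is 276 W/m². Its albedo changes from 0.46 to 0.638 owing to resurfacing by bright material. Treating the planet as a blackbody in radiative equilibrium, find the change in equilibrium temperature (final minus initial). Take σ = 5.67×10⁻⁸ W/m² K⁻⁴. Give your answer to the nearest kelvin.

-15 K

Before: T₁ = [276.0·0.54/(4σ)]^(1/4) = 160.1 K.
Final:   T₂ = [S(1−0.638)/(4σ)]^(1/4) = 144.9 K.
ΔT = T₂ − T₁ = -15.23 K.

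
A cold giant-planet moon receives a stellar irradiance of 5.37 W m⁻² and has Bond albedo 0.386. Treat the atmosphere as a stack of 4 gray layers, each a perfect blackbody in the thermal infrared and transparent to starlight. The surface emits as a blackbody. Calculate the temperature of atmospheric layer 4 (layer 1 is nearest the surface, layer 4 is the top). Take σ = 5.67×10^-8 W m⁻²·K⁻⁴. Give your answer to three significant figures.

61.7 K

Top-of-atmosphere balance: σT_e⁴ = S(1−α)/4 = 0.8243 W m⁻² → T_e = 61.75 K.
Each opaque layer satisfies 2T_j⁴ = T_{j−1}⁴ + T_{j+1}⁴, giving T_k⁴ = (N+1−k)T_e⁴.
With k = 4: T_4 = (4+1−4)^¼·61.75 K = 61.75 K.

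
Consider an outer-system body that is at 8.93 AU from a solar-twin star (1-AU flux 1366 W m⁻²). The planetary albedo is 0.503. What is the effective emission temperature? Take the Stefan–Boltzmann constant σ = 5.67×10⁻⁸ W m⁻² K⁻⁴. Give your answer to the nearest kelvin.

78 K

Flux at the orbit: S = 1366/(8.93)² = 17.13 W m⁻².
The planet absorbs (1−α)S over its disc πR² and re-emits over 4πR², so the mean absorbed flux is (1−0.503)·17.13/4 = 2.128 W m⁻².
Set σT⁴ = 2.128 → T = (2.128/σ)^(1/4) = 78.27 K.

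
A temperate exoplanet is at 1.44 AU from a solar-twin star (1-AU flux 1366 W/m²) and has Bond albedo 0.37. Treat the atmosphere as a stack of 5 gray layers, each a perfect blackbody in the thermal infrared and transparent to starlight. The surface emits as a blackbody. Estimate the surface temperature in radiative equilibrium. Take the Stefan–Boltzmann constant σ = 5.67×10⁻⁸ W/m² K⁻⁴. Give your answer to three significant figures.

324 K

Flux at the orbit: S = 1366/(1.44)² = 658.8 W/m².
OLR = S(1−α)/4 = 103.8 W/m²; the top layer radiates at T_e = 206.8 K.
For an N-layer opaque stack, T_s⁴ = (N+1)T_e⁴, hence T_s = (6)^(1/4)×206.8 K = 323.7 K.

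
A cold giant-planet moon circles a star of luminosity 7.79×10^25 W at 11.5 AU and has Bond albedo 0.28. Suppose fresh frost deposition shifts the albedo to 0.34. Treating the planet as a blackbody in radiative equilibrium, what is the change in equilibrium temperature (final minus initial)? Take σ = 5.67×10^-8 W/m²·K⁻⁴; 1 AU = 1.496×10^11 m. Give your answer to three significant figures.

-1.09 K

Orbital distance: d = 11.5 AU = 1.720×10^12 m.
Flux at the orbit: S = L/(4πd²) = 7.79×10^25/(4π·(1.72×10^12)²) = 2.094 W/m².
Before: T₁ = [2.094·0.72/(4σ)]^(1/4) = 50.78 K.
Final:   T₂ = [S(1−0.34)/(4σ)]^(1/4) = 49.69 K.
Change: 49.69 − 50.78 = -1.093 K.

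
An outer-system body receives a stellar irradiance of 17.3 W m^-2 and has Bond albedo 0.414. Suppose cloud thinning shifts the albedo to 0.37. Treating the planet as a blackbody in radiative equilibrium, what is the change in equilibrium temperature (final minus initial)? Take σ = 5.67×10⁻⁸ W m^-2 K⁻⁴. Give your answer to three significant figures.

Initial: T₁ = [S(1−0.414)/(4σ)]^(1/4) = 81.77 K.
Final:   T₂ = [S(1−0.37)/(4σ)]^(1/4) = 83.26 K.
ΔT = T₂ − T₁ = 1.493 K.

1.49 K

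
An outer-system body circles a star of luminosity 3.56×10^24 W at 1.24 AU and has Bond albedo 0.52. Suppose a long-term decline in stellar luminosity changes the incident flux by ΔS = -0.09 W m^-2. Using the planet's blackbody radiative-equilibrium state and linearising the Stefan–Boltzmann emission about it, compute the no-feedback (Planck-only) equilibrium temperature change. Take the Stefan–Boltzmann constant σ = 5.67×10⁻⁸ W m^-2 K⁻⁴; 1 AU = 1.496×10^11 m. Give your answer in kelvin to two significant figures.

d = 1.24 × 1.496×10^11 m = 1.855×10^11 m.
Flux at the orbit: S = L/(4πd²) = 3.56×10^24/(4π·(1.86×10^11)²) = 8.233 W m^-2.
Reference equilibrium: T_e = [S(1−α)/(4σ)]^(1/4) = 64.61 K.
TOA radiative forcing: ΔF = (1−α)ΔS/4 = 0.48·(-0.09)/4 = -0.01080 W m^-2.
The Planck feedback parameter is 4σT_e³ = 0.06116 W m^-2/K.
Hence the no-feedback warming is ΔF/(4σT_e³) = -0.177 K.

-0.18 kelvin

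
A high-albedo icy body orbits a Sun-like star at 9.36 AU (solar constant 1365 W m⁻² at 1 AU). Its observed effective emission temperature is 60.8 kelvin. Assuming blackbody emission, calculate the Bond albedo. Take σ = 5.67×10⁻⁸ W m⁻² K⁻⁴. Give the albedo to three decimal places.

Flux at the orbit: S = 1365/(9.36)² = 15.58 W m⁻².
Energy balance: S(1−α)/4 = σT⁴, so 1−α = 4σT⁴/S.
4σT⁴ = 4·5.67×10⁻⁸·(60.8)⁴ = 3.099 W m⁻².
1−α = 3.099/15.58 = 0.1989, so α = 0.8011.

0.801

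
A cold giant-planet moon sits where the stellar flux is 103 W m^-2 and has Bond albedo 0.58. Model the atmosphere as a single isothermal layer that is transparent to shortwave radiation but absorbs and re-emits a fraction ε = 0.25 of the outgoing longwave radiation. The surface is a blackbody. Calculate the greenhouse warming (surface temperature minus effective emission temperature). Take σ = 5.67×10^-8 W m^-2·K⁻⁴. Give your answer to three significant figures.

3.99 K

At the top of the atmosphere, σT_e⁴ = S(1−α)/4 = 10.82 W m^-2, giving T_e = 117.5 K.
The surface balance (absorbed SW + ε·downward IR = σT_s⁴) with T_a⁴ = T_s⁴/2 reduces to T_s = T_e·[2/(2−ε)]^¼ = 121.5 K.
The atmosphere warms the surface by 3.989 K.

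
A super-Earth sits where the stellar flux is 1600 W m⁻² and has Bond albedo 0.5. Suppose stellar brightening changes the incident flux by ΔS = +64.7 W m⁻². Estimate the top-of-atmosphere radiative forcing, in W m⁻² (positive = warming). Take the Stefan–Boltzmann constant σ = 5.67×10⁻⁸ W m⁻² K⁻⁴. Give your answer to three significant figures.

8.09 W m⁻²

ΔF = Δ[S(1−α)]/4 = (1−0.5)·+64.7/4 = 8.088 W m⁻².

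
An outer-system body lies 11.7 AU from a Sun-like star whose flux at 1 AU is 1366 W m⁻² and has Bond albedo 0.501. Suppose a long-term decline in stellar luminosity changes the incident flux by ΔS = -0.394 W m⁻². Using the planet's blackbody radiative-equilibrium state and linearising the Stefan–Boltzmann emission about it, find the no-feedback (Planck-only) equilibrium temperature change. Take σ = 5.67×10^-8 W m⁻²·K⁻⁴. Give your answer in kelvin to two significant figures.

By the inverse-square law, S = 1366/11.7² = 9.979 W m⁻².
The baseline emission temperature is T_e = 68.45 K.
Only a fraction (1−α) is absorbed and it's spread over 4πR², so ΔF = (1−α)ΔS/4 = -0.04915 W m⁻².
Planck response: λ_P = 4σT_e³ = 4·5.67×10⁻⁸·(68.45)³ = 0.07274 W m⁻²/K.
So ΔT₀ = -0.04915/0.07274 = -0.676 K.

-0.68 K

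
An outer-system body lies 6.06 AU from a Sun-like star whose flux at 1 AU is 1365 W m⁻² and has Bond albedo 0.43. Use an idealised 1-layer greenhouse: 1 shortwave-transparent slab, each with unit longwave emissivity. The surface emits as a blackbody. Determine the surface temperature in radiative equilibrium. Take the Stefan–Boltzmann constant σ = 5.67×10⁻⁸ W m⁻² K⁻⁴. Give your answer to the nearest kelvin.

117 kelvin

By the inverse-square law, S = 1365/6.06² = 37.17 W m⁻².
Top-of-atmosphere balance: σT_e⁴ = S(1−α)/4 = 5.297 W m⁻² → T_e = 98.31 K.
Layer-by-layer balance gives σT_s⁴ = (N+1)σT_e⁴, so T_s = 2^¼·98.31 = 116.9 K.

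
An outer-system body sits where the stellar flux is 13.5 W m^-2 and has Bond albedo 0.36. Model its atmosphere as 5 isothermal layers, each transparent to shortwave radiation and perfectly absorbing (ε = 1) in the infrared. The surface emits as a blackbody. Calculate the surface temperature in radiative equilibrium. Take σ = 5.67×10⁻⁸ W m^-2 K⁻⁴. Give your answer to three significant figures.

OLR = S(1−α)/4 = 2.160 W m^-2; the top layer radiates at T_e = 78.56 K.
For an N-layer opaque stack, T_s⁴ = (N+1)T_e⁴, hence T_s = (6)^(1/4)×78.56 K = 123.0 K.

123 kelvin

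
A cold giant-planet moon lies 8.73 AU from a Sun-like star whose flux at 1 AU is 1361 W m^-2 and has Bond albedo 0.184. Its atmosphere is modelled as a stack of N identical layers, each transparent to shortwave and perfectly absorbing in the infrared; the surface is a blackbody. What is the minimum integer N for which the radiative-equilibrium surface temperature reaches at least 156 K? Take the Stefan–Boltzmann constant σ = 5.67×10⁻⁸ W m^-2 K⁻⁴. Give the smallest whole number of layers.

Flux at the orbit: S = 1361/(8.73)² = 17.86 W m^-2.
Top-of-atmosphere balance: σT_e⁴ = S(1−α)/4 = 3.643 W m^-2 → T_e = 89.53 K.
Since T_s⁴ = (N+1)T_e⁴, we need N ≥ (T_s/T_e)⁴ − 1 = 8.218.
So N ≥ 8.218; the smallest integer is N = 9.

9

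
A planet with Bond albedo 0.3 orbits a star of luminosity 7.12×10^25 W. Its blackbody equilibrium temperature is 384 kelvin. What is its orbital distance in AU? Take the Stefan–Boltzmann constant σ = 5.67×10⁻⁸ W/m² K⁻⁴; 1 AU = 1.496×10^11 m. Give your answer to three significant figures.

Required flux: S = 4σT⁴/(1−α) = 7045 W/m².
S = L/(4πd²) → d = √(L/4πS) = √(7.12×10^25/(4π·7045)) = 2.836×10^10 m = 0.1896 AU.

0.190 AU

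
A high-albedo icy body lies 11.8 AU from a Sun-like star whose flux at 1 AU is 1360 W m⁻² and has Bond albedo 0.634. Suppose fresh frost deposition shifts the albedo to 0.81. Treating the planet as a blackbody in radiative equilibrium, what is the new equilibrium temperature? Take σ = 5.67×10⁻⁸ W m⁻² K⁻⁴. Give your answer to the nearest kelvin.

Irradiance scales as 1/d², so S = 1360 W m⁻² × (1/11.8)² = 9.767 W m⁻².
New equilibrium: T₂ = [(1−0.81)·9.767/(4σ)]^(1/4) = 53.48 K.

53 K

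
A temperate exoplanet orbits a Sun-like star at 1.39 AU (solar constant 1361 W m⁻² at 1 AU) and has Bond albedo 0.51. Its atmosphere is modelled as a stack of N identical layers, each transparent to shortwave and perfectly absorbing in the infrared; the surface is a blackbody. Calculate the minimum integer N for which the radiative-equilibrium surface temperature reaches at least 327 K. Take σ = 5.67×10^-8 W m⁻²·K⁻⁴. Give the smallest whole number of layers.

By the inverse-square law, S = 1361/1.39² = 704.4 W m⁻².
Top-of-atmosphere balance: σT_e⁴ = S(1−α)/4 = 86.29 W m⁻² → T_e = 197.5 K.
T_s = (N+1)^(1/4)·T_e ≥ 327 K requires N+1 ≥ (T_s/T_e)⁴ = (327/197.5)⁴ = 7.513.
Rounding up, N = 7.

7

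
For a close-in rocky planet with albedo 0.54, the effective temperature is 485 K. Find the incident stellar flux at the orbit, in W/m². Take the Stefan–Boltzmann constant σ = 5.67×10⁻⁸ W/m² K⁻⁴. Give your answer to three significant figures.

27300 W/m²

Invert the energy balance for S: S = 4σT⁴/(1−α).
The emitted flux is σT⁴ = 3137 W/m².
S = 4·3137/0.46 = 27280 W/m².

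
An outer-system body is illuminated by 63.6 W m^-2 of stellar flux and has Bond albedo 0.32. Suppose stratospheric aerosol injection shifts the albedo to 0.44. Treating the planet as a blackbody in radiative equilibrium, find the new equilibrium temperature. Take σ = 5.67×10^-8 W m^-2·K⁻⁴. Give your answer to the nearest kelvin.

With the new albedo, S(1−α₂)/4 = 8.904 W m^-2, so T₂ = 111.9 K.

112 K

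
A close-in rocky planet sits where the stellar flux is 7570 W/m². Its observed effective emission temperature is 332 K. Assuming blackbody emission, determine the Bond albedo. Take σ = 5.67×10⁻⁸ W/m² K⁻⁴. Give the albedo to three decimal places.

0.636

From σT⁴ = S(1−α)/4 we invert for α: 1−α = 4σT⁴/S.
σT⁴ = 688.9 W/m², so 4σT⁴ = 2755 W/m².
1−α = 2755/7570 = 0.3640, so α = 0.6360.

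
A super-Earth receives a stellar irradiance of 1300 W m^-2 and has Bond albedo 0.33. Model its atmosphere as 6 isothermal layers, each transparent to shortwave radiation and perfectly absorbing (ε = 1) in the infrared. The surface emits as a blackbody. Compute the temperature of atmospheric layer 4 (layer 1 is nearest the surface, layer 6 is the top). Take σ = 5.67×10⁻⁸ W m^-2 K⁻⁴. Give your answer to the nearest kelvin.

OLR = S(1−α)/4 = 217.7 W m^-2; the top layer radiates at T_e = 248.9 K.
The net upward flux σT_e⁴ is constant between every pair of levels, so T_k⁴ = (N+1−k)T_e⁴.
T_4 = (3)^(1/4)·248.9 = 327.6 K.

328 K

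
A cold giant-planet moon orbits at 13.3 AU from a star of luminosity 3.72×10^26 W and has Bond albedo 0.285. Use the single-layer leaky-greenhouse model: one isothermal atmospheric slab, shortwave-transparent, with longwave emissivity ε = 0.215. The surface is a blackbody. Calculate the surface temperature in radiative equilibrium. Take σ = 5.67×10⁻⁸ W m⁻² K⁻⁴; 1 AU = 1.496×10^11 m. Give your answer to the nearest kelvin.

72 K

Orbital distance: d = 13.3 AU = 1.990×10^12 m.
S = L/(4πd²) = 7.478 W m⁻².
The planet radiates to space at T_e = [S(1−α)/(4σ)]^(1/4) = 69.68 K.
For a single slab of emissivity ε, T_s⁴ = 2T_e⁴/(2−ε); thus T_s = 69.68·(1.12)^(1/4) = 71.69 K.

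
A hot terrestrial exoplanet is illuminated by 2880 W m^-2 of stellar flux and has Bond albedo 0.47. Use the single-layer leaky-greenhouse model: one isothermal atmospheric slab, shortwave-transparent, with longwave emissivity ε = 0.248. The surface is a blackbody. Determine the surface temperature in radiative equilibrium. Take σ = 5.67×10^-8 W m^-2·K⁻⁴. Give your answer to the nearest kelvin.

At the top of the atmosphere, σT_e⁴ = S(1−α)/4 = 381.6 W m^-2, giving T_e = 286.4 K.
For a single slab of emissivity ε, T_s⁴ = 2T_e⁴/(2−ε); thus T_s = 286.4·(1.142)^(1/4) = 296.1 K.

296 K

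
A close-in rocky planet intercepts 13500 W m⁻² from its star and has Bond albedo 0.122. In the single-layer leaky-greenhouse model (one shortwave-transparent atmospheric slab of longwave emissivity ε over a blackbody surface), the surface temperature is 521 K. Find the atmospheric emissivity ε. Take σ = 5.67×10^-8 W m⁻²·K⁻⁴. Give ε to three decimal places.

0.581

Effective temperature: T_e = [S(1−α)/(4σ)]^(1/4) = 478.1 K.
Inverting T_s⁴ = 2T_e⁴/(2−ε): (T_e/T_s)⁴ = 0.7093, so ε = 2(1 − 0.7093) = 0.5814.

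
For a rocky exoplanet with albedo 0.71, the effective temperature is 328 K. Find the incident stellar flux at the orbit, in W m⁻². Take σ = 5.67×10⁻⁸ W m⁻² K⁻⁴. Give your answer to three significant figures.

From S(1−α)/4 = σT⁴: S = 4σT⁴/(1−α).
The emitted flux is σT⁴ = 656.3 W m⁻².
So S = 4×656.3/(1−0.71) = 9052 W m⁻².

9050 W m⁻²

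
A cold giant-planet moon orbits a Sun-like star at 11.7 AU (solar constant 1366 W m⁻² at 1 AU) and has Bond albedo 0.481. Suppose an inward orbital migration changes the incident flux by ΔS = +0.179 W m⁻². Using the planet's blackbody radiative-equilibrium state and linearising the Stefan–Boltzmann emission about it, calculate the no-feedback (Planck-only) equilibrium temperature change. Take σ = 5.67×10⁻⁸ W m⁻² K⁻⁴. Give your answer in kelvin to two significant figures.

0.31 K

Irradiance scales as 1/d², so S = 1366 W m⁻² × (1/11.7)² = 9.979 W m⁻².
The baseline emission temperature is T_e = 69.13 K.
Only a fraction (1−α) is absorbed and it's spread over 4πR², so ΔF = (1−α)ΔS/4 = 0.02323 W m⁻².
Planck response: λ_P = 4σT_e³ = 4·5.67×10⁻⁸·(69.13)³ = 0.07492 W m⁻²/K.
So ΔT₀ = 0.02323/0.07492 = 0.310 K.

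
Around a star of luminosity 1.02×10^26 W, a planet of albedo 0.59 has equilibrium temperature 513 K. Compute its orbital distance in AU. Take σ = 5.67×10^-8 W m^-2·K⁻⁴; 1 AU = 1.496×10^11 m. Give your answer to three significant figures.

Required flux: S = 4σT⁴/(1−α) = 38310 W m^-2.
From L = 4πd²S, d = √(1.02×10^26/(4π·38310)) = 1.456×10^10 m = 0.09730 AU.

0.0973 AU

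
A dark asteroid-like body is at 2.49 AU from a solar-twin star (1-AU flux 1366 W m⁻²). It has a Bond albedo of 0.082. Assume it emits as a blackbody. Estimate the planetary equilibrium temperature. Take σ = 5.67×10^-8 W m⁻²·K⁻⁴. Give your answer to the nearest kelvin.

173 kelvin

Irradiance scales as 1/d², so S = 1366 W m⁻² × (1/2.49)² = 220.3 W m⁻².
Averaging over the sphere, the absorbed flux is S(1−α)/4 = 50.56 W m⁻².
In equilibrium σT⁴ equals this, so T = 172.8 K.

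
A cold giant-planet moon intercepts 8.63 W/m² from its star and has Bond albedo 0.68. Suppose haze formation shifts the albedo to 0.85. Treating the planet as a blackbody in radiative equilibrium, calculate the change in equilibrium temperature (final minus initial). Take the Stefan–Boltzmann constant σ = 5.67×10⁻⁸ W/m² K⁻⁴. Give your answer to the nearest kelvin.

Initial: T₁ = [S(1−0.68)/(4σ)]^(1/4) = 59.07 K.
Final:   T₂ = [S(1−0.85)/(4σ)]^(1/4) = 48.88 K.
Change: 48.88 − 59.07 = -10.19 K.

-10 kelvin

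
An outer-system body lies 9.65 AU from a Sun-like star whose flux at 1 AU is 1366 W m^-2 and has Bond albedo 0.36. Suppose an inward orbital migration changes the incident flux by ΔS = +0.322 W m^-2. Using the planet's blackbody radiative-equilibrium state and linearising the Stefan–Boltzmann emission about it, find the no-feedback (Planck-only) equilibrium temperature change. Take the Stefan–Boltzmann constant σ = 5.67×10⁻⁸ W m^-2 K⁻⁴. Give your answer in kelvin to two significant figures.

0.44 kelvin

Irradiance scales as 1/d², so S = 1366 W m^-2 × (1/9.65)² = 14.67 W m^-2.
Unperturbed T_e = [14.67·(1−0.36)/(4σ)]^¼ = 80.21 K.
ΔF = Δ[S(1−α)]/4 = (1−0.36)·+0.322/4 = 0.05152 W m^-2.
Linearising σT⁴ gives d(σT⁴)/dT = 4σT_e³ = 0.1170 W m^-2 per K.
ΔT₀ = ΔF/λ_P = 0.05152/0.1170 = 0.440 K.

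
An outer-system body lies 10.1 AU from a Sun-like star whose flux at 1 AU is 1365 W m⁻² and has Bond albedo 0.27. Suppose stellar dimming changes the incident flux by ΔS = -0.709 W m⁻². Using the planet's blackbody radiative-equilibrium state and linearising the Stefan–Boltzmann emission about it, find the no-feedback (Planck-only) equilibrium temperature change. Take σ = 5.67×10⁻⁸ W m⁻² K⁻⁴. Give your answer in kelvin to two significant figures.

-1.1 kelvin

Flux at the orbit: S = 1365/(10.1)² = 13.38 W m⁻².
The baseline emission temperature is T_e = 81.01 K.
Only a fraction (1−α) is absorbed and it's spread over 4πR², so ΔF = (1−α)ΔS/4 = -0.1294 W m⁻².
Planck response: λ_P = 4σT_e³ = 4·5.67×10⁻⁸·(81.01)³ = 0.1206 W m⁻²/K.
Hence the no-feedback warming is ΔF/(4σT_e³) = -1.07 K.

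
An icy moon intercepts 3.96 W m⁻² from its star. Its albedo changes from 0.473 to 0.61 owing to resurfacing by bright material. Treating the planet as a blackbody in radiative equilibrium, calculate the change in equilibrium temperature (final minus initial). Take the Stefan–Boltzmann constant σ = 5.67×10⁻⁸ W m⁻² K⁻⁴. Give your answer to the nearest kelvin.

-4 K

Initial: T₁ = [S(1−0.473)/(4σ)]^(1/4) = 55.08 K.
With α = 0.61, T₂ = 51.08 K.
ΔT = T₂ − T₁ = -3.993 K.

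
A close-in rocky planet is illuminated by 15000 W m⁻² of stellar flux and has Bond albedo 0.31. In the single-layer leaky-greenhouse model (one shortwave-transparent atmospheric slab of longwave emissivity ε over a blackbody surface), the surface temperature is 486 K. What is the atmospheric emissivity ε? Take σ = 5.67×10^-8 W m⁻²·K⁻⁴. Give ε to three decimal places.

0.364

TOA balance gives T_e = 462.2 K.
Since (2−ε)/2 = (T_e/T_s)⁴ = 0.8180, ε = 0.3640.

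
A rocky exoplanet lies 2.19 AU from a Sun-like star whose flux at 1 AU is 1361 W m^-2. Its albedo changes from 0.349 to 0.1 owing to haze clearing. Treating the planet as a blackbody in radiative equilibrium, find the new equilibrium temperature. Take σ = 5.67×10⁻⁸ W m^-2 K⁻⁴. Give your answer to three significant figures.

183 K

Irradiance scales as 1/d², so S = 1361 W m^-2 × (1/2.19)² = 283.8 W m^-2.
T₂ = [S(1−α₂)/(4σ)]^(1/4) = [283.8·0.9/(4σ)]^(1/4) = 183.2 K.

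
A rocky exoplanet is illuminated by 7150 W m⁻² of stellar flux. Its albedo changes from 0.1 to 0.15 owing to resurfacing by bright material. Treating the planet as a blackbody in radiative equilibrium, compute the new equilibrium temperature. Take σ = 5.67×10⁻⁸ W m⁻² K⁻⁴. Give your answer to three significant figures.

New equilibrium: T₂ = [(1−0.15)·7150/(4σ)]^(1/4) = 404.6 K.

405 K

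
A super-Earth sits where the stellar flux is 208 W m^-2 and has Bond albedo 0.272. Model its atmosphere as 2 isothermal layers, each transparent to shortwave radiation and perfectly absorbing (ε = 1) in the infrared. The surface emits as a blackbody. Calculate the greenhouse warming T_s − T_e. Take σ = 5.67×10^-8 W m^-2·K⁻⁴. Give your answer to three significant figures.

50.8 K

OLR = S(1−α)/4 = 37.86 W m^-2; the top layer radiates at T_e = 160.7 K.
T_s = (N+1)^(1/4)·T_e = 211.6 K.
Warming: T_s − T_e = 50.81 K.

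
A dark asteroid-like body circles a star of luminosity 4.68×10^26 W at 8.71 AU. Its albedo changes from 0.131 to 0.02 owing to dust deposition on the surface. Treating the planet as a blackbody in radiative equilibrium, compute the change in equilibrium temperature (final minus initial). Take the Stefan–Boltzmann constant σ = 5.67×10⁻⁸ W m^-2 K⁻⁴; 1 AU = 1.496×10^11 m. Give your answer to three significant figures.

2.92 K

d = 8.71 × 1.496×10^11 m = 1.303×10^12 m.
Spreading L over a sphere of radius d: S = 4.68×10^26/(4π·1.30×10^12²) = 21.93 W m^-2.
Initial: T₁ = [S(1−0.131)/(4σ)]^(1/4) = 95.75 K.
With α = 0.02, T₂ = 98.67 K.
Change: 98.67 − 95.75 = 2.921 K.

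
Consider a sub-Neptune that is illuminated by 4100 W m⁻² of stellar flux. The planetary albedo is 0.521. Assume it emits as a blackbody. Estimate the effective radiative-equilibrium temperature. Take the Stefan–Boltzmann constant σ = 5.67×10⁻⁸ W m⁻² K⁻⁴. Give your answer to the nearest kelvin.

The planet absorbs (1−α)S over its disc πR² and re-emits over 4πR², so the mean absorbed flux is (1−0.521)·4100/4 = 491.0 W m⁻².
In equilibrium σT⁴ equals this, so T = 305.0 K.

305 kelvin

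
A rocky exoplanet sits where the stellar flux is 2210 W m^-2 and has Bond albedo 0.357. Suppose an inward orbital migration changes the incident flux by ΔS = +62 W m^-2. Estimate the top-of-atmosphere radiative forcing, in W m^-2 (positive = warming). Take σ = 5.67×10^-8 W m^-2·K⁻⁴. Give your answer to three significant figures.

Only a fraction (1−α) is absorbed and it's spread over 4πR², so ΔF = (1−α)ΔS/4 = 9.966 W m^-2.

9.97 W m^-2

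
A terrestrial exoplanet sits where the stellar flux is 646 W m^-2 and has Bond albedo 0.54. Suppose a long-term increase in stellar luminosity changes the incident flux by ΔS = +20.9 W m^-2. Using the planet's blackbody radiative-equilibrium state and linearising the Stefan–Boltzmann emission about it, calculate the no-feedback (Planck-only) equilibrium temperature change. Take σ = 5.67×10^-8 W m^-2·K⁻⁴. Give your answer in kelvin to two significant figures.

Unperturbed T_e = [646.0·(1−0.54)/(4σ)]^¼ = 190.3 K.
Only a fraction (1−α) is absorbed and it's spread over 4πR², so ΔF = (1−α)ΔS/4 = 2.403 W m^-2.
Linearising σT⁴ gives d(σT⁴)/dT = 4σT_e³ = 1.562 W m^-2 per K.
Hence the no-feedback warming is ΔF/(4σT_e³) = 1.54 K.

1.5 K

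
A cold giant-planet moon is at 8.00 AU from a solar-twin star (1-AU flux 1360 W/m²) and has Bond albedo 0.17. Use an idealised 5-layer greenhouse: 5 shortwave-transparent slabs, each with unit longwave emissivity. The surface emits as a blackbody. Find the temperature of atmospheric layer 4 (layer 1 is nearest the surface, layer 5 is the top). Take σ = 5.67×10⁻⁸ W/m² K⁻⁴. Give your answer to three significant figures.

112 K

By the inverse-square law, S = 1360/8.00² = 21.25 W/m².
Top-of-atmosphere balance: σT_e⁴ = S(1−α)/4 = 4.409 W/m² → T_e = 93.91 K.
The net upward flux σT_e⁴ is constant between every pair of levels, so T_k⁴ = (N+1−k)T_e⁴.
T_4 = (2)^(1/4)·93.91 = 111.7 K.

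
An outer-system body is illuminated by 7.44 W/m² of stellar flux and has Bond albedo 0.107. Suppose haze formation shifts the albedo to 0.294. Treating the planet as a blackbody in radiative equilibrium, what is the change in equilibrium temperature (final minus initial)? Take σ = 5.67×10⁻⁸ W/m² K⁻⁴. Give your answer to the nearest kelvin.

-4 kelvin

Initial: T₁ = [S(1−0.107)/(4σ)]^(1/4) = 73.57 K.
Final:   T₂ = [S(1−0.294)/(4σ)]^(1/4) = 69.37 K.
Change: 69.37 − 73.57 = -4.197 K.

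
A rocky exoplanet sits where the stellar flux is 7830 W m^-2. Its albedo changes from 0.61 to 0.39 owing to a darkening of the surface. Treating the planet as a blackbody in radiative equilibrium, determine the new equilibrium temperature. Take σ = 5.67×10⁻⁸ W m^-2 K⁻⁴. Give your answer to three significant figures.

New equilibrium: T₂ = [(1−0.39)·7830/(4σ)]^(1/4) = 380.9 K.

381 K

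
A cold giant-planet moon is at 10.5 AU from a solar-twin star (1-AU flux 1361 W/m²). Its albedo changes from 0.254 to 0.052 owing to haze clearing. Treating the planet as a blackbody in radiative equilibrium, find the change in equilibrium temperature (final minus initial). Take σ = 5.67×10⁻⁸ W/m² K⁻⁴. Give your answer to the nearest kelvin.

5 K

Flux at the orbit: S = 1361/(10.5)² = 12.34 W/m².
Initial: T₁ = [S(1−0.254)/(4σ)]^(1/4) = 79.83 K.
Final:   T₂ = [S(1−0.052)/(4σ)]^(1/4) = 84.75 K.
Change: 84.75 − 79.83 = 4.928 K.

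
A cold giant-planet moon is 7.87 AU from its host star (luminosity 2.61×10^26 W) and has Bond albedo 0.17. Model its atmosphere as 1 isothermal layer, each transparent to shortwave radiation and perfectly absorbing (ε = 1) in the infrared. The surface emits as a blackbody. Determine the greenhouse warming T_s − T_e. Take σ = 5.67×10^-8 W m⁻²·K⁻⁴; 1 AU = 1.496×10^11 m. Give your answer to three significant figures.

16.3 K

Orbital distance: d = 7.87 AU = 1.177×10^12 m.
Flux at the orbit: S = L/(4πd²) = 2.61×10^26/(4π·(1.18×10^12)²) = 14.98 W m⁻².
The effective emission temperature is T_e = [S(1−α)/(4σ)]^¼ = 86.05 K.
Surface: T_s = (2)^¼·T_e = 102.3 K.
So the greenhouse effect raises the surface by 102.3 − 86.05 = 16.28 K.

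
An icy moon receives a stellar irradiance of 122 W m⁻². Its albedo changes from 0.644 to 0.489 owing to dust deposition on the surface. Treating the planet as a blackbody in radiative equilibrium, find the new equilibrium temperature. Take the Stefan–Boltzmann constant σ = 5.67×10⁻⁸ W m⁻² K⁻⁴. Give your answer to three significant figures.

129 K

With the new albedo, S(1−α₂)/4 = 15.59 W m⁻², so T₂ = 128.8 K.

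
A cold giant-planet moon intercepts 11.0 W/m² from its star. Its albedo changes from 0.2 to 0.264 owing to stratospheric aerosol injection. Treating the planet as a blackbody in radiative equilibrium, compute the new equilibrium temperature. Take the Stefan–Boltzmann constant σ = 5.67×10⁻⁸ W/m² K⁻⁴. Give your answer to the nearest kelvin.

New equilibrium: T₂ = [(1−0.264)·11.00/(4σ)]^(1/4) = 77.30 K.

77 K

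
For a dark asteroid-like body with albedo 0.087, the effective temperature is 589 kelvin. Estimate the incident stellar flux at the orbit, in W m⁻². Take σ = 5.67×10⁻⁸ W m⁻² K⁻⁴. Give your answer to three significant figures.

Invert the energy balance for S: S = 4σT⁴/(1−α).
σT⁴ = 5.67×10⁻⁸·(589)⁴ = 6824 W m⁻².
So S = 4×6824/(1−0.087) = 29900 W m⁻².

29900 W m⁻²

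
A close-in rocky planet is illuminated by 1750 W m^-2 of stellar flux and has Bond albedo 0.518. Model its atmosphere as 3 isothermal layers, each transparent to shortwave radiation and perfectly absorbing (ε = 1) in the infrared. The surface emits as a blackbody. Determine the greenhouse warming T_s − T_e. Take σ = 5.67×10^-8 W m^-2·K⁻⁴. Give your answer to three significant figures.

102 K

The effective emission temperature is T_e = [S(1−α)/(4σ)]^¼ = 247.0 K.
Surface: T_s = (4)^¼·T_e = 349.2 K.
So the greenhouse effect raises the surface by 349.2 − 247.0 = 102.3 K.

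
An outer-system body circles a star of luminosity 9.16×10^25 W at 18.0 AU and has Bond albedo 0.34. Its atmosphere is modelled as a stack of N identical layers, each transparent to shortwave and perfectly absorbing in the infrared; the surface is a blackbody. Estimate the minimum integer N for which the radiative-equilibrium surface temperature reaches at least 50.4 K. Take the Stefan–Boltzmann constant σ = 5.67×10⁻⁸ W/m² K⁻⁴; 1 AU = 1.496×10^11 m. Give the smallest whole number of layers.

d = 18.0 × 1.496×10^11 m = 2.693×10^12 m.
Flux at the orbit: S = L/(4πd²) = 9.16×10^25/(4π·(2.69×10^12)²) = 1.005 W/m².
The effective emission temperature is T_e = [S(1−α)/(4σ)]^¼ = 41.36 K.
T_s = (N+1)^(1/4)·T_e ≥ 50.4 K requires N+1 ≥ (T_s/T_e)⁴ = (50.4/41.36)⁴ = 2.206.
The minimum whole number is N = 2.

2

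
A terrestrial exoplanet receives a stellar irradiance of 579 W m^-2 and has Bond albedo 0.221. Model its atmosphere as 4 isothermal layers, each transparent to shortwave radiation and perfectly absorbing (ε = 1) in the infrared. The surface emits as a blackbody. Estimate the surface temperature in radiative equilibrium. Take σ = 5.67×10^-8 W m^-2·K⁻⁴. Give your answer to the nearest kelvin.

OLR = S(1−α)/4 = 112.8 W m^-2; the top layer radiates at T_e = 211.2 K.
For an N-layer opaque stack, T_s⁴ = (N+1)T_e⁴, hence T_s = (5)^(1/4)×211.2 K = 315.8 K.

316 kelvin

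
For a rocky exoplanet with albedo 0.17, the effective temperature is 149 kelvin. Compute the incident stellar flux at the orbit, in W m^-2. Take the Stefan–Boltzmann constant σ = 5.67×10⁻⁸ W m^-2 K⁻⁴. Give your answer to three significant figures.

Invert the energy balance for S: S = 4σT⁴/(1−α).
σT⁴ = 5.67×10⁻⁸·(149)⁴ = 27.95 W m^-2.
So S = 4×27.95/(1−0.17) = 134.7 W m^-2.

135 W m^-2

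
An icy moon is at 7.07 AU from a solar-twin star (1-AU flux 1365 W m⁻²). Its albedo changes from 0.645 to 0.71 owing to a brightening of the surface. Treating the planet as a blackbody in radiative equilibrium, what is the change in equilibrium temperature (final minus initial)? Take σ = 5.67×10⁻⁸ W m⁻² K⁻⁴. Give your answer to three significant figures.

By the inverse-square law, S = 1365/7.07² = 27.31 W m⁻².
Initial: T₁ = [S(1−0.645)/(4σ)]^(1/4) = 80.86 K.
Final:   T₂ = [S(1−0.71)/(4σ)]^(1/4) = 76.87 K.
Change: 76.87 − 80.86 = -3.986 K.

-3.99 kelvin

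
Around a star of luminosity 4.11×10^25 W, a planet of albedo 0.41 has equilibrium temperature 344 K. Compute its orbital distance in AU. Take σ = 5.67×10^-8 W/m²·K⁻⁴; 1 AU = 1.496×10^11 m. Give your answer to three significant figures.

Energy balance gives S = 4σT⁴/(1−α) = 5383 W/m².
S = L/(4πd²) → d = √(L/4πS) = √(4.11×10^25/(4π·5383)) = 2.465×10^10 m = 0.1648 AU.

0.165 AU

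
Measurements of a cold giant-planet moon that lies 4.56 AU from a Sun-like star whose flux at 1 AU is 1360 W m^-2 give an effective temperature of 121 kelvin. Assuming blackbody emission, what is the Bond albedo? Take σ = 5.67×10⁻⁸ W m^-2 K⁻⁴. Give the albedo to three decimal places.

Flux at the orbit: S = 1360/(4.56)² = 65.40 W m^-2.
Rearranging the radiative balance, α = 1 − 4σT⁴/S.
4σT⁴ = 4·5.67×10⁻⁸·(121)⁴ = 48.62 W m^-2.
1−α = 48.62/65.40 = 0.7433, so α = 0.2567.

0.257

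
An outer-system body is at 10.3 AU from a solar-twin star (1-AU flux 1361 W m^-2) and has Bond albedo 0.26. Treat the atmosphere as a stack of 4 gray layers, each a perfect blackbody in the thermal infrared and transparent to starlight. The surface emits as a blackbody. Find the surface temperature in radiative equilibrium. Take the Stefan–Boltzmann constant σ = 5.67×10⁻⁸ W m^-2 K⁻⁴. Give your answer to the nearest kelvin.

120 kelvin

Flux at the orbit: S = 1361/(10.3)² = 12.83 W m^-2.
OLR = S(1−α)/4 = 2.373 W m^-2; the top layer radiates at T_e = 80.43 K.
For an N-layer opaque stack, T_s⁴ = (N+1)T_e⁴, hence T_s = (5)^(1/4)×80.43 K = 120.3 K.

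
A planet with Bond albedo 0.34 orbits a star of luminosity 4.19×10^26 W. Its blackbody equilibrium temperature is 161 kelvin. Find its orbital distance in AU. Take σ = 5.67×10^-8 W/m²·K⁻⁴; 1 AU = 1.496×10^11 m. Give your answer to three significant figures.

2.54 AU

Required flux: S = 4σT⁴/(1−α) = 230.9 W/m².
S = L/(4πd²) → d = √(L/4πS) = √(4.19×10^26/(4π·230.9)) = 3.800×10^11 m = 2.540 AU.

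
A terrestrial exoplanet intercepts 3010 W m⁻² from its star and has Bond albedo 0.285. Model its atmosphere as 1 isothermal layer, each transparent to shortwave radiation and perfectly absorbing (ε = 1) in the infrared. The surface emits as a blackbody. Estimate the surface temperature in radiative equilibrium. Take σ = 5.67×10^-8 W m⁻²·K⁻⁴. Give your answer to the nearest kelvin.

OLR = S(1−α)/4 = 538.0 W m⁻²; the top layer radiates at T_e = 312.1 K.
Layer-by-layer balance gives σT_s⁴ = (N+1)σT_e⁴, so T_s = 2^¼·312.1 = 371.2 K.

371 K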